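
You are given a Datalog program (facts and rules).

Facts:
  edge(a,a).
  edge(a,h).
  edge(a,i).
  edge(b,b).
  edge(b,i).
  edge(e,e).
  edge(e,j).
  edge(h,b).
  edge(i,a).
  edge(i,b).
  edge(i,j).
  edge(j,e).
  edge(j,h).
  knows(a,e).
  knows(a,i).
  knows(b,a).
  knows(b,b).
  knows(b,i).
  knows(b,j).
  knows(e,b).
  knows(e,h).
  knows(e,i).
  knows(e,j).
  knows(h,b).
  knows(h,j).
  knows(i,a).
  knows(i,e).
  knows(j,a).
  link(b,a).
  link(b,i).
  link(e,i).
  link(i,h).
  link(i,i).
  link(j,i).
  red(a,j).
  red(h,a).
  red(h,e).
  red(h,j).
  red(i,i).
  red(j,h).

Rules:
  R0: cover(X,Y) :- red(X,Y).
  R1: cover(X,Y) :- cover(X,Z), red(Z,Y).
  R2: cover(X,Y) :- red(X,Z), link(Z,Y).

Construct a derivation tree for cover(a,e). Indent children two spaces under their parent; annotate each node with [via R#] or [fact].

cover(a,e)  [via R1]
  cover(a,h)  [via R1]
    cover(a,j)  [via R0]
      red(a,j)  [fact]
    red(j,h)  [fact]
  red(h,e)  [fact]

round 1: derive cover(a,j) via R0 from red(a,j)
round 1: derive cover(h,a) via R0 from red(h,a)
round 1: derive cover(h,e) via R0 from red(h,e)
round 1: derive cover(h,j) via R0 from red(h,j)
round 1: derive cover(i,i) via R0 from red(i,i)
round 1: derive cover(j,h) via R0 from red(j,h)
round 1: derive cover(a,i) via R2 from red(a,j), link(j,i)
round 1: derive cover(h,i) via R2 from red(h,e), link(e,i)
round 1: derive cover(i,h) via R2 from red(i,i), link(i,h)
round 2: derive cover(a,h) via R1 from cover(a,j), red(j,h)
round 2: derive cover(h,h) via R1 from cover(h,j), red(j,h)
round 2: derive cover(i,a) via R1 from cover(i,h), red(h,a)
round 2: derive cover(i,e) via R1 from cover(i,h), red(h,e)
round 2: derive cover(i,j) via R1 from cover(i,h), red(h,j)
round 2: derive cover(j,a) via R1 from cover(j,h), red(h,a)
round 2: derive cover(j,e) via R1 from cover(j,h), red(h,e)
round 2: derive cover(j,j) via R1 from cover(j,h), red(h,j)
round 3: derive cover(a,a) via R1 from cover(a,h), red(h,a)
round 3: derive cover(a,e) via R1 from cover(a,h), red(h,e)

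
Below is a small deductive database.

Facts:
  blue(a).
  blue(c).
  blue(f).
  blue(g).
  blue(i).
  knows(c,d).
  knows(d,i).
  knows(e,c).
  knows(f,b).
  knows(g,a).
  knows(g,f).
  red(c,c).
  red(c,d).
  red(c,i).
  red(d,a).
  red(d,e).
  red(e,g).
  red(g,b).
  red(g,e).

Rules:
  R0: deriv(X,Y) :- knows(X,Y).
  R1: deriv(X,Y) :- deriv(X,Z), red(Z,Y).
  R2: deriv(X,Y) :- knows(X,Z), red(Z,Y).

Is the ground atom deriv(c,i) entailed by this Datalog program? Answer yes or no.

no

round 1: derive deriv(c,d) via R0 from knows(c,d)
round 1: derive deriv(d,i) via R0 from knows(d,i)
round 1: derive deriv(e,c) via R0 from knows(e,c)
round 1: derive deriv(f,b) via R0 from knows(f,b)
round 1: derive deriv(g,a) via R0 from knows(g,a)
round 1: derive deriv(g,f) via R0 from knows(g,f)
round 1: derive deriv(c,a) via R2 from knows(c,d), red(d,a)
round 1: derive deriv(c,e) via R2 from knows(c,d), red(d,e)
round 1: derive deriv(e,d) via R2 from knows(e,c), red(c,d)
round 1: derive deriv(e,i) via R2 from knows(e,c), red(c,i)
round 2: derive deriv(c,g) via R1 from deriv(c,e), red(e,g)
round 2: derive deriv(e,a) via R1 from deriv(e,d), red(d,a)
round 2: derive deriv(e,e) via R1 from deriv(e,d), red(d,e)
round 3: derive deriv(c,b) via R1 from deriv(c,g), red(g,b)
round 3: derive deriv(e,g) via R1 from deriv(e,e), red(e,g)
round 4: derive deriv(e,b) via R1 from deriv(e,g), red(g,b)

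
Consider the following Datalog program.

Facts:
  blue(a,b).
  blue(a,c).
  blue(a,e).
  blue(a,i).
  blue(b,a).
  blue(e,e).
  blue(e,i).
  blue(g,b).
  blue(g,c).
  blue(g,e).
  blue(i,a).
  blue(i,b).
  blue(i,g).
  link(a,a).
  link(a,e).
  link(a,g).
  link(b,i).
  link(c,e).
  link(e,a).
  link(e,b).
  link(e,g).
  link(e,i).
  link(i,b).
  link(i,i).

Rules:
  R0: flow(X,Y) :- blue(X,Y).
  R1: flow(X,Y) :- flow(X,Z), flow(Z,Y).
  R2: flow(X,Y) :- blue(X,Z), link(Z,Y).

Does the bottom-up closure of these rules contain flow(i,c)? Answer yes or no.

yes

round 1: derive flow(a,b) via R0 from blue(a,b)
round 1: derive flow(a,c) via R0 from blue(a,c)
round 1: derive flow(a,e) via R0 from blue(a,e)
round 1: derive flow(a,i) via R0 from blue(a,i)
round 1: derive flow(b,a) via R0 from blue(b,a)
round 1: derive flow(e,e) via R0 from blue(e,e)
round 1: derive flow(e,i) via R0 from blue(e,i)
round 1: derive flow(g,b) via R0 from blue(g,b)
round 1: derive flow(g,c) via R0 from blue(g,c)
round 1: derive flow(g,e) via R0 from blue(g,e)
round 1: derive flow(i,a) via R0 from blue(i,a)
round 1: derive flow(i,b) via R0 from blue(i,b)
round 1: derive flow(i,g) via R0 from blue(i,g)
round 1: derive flow(a,a) via R2 from blue(a,e), link(e,a)
round 1: derive flow(a,g) via R2 from blue(a,e), link(e,g)
round 1: derive flow(b,e) via R2 from blue(b,a), link(a,e)
round 1: derive flow(b,g) via R2 from blue(b,a), link(a,g)
round 1: derive flow(e,a) via R2 from blue(e,e), link(e,a)
round 1: derive flow(e,b) via R2 from blue(e,e), link(e,b)
round 1: derive flow(e,g) via R2 from blue(e,e), link(e,g)
round 1: derive flow(g,a) via R2 from blue(g,e), link(e,a)
round 1: derive flow(g,g) via R2 from blue(g,e), link(e,g)
round 1: derive flow(g,i) via R2 from blue(g,b), link(b,i)
round 1: derive flow(i,e) via R2 from blue(i,a), link(a,e)
round 1: derive flow(i,i) via R2 from blue(i,b), link(b,i)
round 2: derive flow(b,b) via R1 from flow(b,a), flow(a,b)
round 2: derive flow(b,c) via R1 from flow(b,a), flow(a,c)
round 2: derive flow(b,i) via R1 from flow(b,a), flow(a,i)
round 2: derive flow(e,c) via R1 from flow(e,a), flow(a,c)
round 2: derive flow(i,c) via R1 from flow(i,a), flow(a,c)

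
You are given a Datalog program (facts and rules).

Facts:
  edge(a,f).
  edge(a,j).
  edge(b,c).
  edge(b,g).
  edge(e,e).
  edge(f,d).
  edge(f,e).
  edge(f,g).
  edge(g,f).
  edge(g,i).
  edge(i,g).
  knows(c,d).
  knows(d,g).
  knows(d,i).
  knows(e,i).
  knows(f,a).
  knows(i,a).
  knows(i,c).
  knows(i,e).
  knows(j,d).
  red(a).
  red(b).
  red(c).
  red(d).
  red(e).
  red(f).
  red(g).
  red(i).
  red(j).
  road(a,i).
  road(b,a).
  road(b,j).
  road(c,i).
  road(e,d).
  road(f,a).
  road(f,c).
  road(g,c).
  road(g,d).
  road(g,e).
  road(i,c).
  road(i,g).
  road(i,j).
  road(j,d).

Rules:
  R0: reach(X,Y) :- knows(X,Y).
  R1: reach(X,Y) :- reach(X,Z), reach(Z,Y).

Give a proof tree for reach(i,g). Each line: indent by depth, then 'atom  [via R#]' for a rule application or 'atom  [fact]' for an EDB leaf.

round 1: derive reach(c,d) via R0 from knows(c,d)
round 1: derive reach(d,g) via R0 from knows(d,g)
round 1: derive reach(d,i) via R0 from knows(d,i)
round 1: derive reach(e,i) via R0 from knows(e,i)
round 1: derive reach(f,a) via R0 from knows(f,a)
round 1: derive reach(i,a) via R0 from knows(i,a)
round 1: derive reach(i,c) via R0 from knows(i,c)
round 1: derive reach(i,e) via R0 from knows(i,e)
round 1: derive reach(j,d) via R0 from knows(j,d)
round 2: derive reach(c,g) via R1 from reach(c,d), reach(d,g)
round 2: derive reach(c,i) via R1 from reach(c,d), reach(d,i)
round 2: derive reach(d,a) via R1 from reach(d,i), reach(i,a)
round 2: derive reach(d,c) via R1 from reach(d,i), reach(i,c)
round 2: derive reach(d,e) via R1 from reach(d,i), reach(i,e)
round 2: derive reach(e,a) via R1 from reach(e,i), reach(i,a)
round 2: derive reach(e,c) via R1 from reach(e,i), reach(i,c)
round 2: derive reach(e,e) via R1 from reach(e,i), reach(i,e)
round 2: derive reach(i,d) via R1 from reach(i,c), reach(c,d)
round 2: derive reach(i,i) via R1 from reach(i,e), reach(e,i)
round 2: derive reach(j,g) via R1 from reach(j,d), reach(d,g)
round 2: derive reach(j,i) via R1 from reach(j,d), reach(d,i)
round 3: derive reach(c,a) via R1 from reach(c,d), reach(d,a)
round 3: derive reach(c,c) via R1 from reach(c,d), reach(d,c)
round 3: derive reach(c,e) via R1 from reach(c,d), reach(d,e)
round 3: derive reach(d,d) via R1 from reach(d,c), reach(c,d)
round 3: derive reach(e,d) via R1 from reach(e,c), reach(c,d)
round 3: derive reach(e,g) via R1 from reach(e,c), reach(c,g)
round 3: derive reach(i,g) via R1 from reach(i,c), reach(c,g)
round 3: derive reach(j,a) via R1 from reach(j,d), reach(d,a)
round 3: derive reach(j,c) via R1 from reach(j,d), reach(d,c)
round 3: derive reach(j,e) via R1 from reach(j,d), reach(d,e)

reach(i,g)  [via R1]
  reach(i,c)  [via R0]
    knows(i,c)  [fact]
  reach(c,g)  [via R1]
    reach(c,d)  [via R0]
      knows(c,d)  [fact]
    reach(d,g)  [via R0]
      knows(d,g)  [fact]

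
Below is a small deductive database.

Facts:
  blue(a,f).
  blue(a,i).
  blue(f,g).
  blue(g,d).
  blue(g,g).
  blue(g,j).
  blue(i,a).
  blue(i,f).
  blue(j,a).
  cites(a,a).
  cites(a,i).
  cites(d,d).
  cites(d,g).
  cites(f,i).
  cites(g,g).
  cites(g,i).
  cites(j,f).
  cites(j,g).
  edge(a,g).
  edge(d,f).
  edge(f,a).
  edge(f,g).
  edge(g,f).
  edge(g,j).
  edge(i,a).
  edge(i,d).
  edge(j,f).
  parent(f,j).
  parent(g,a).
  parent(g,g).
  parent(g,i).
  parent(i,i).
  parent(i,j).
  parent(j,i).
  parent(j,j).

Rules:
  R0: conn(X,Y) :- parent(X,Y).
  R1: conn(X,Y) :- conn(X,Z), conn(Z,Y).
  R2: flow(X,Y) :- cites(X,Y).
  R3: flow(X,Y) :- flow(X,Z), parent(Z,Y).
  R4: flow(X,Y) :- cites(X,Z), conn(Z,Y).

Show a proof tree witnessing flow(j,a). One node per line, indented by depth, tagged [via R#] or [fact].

flow(j,a)  [via R3]
  flow(j,g)  [via R2]
    cites(j,g)  [fact]
  parent(g,a)  [fact]

round 1: derive conn(f,j) via R0 from parent(f,j)
round 1: derive conn(g,a) via R0 from parent(g,a)
round 1: derive conn(g,g) via R0 from parent(g,g)
round 1: derive conn(g,i) via R0 from parent(g,i)
round 1: derive conn(i,i) via R0 from parent(i,i)
round 1: derive conn(i,j) via R0 from parent(i,j)
round 1: derive conn(j,i) via R0 from parent(j,i)
round 1: derive conn(j,j) via R0 from parent(j,j)
round 1: derive flow(a,a) via R2 from cites(a,a)
round 1: derive flow(a,i) via R2 from cites(a,i)
round 1: derive flow(d,d) via R2 from cites(d,d)
round 1: derive flow(d,g) via R2 from cites(d,g)
round 1: derive flow(f,i) via R2 from cites(f,i)
round 1: derive flow(g,g) via R2 from cites(g,g)
round 1: derive flow(g,i) via R2 from cites(g,i)
round 1: derive flow(j,f) via R2 from cites(j,f)
round 1: derive flow(j,g) via R2 from cites(j,g)
round 2: derive conn(f,i) via R1 from conn(f,j), conn(j,i)
round 2: derive conn(g,j) via R1 from conn(g,i), conn(i,j)
round 2: derive flow(a,j) via R3 from flow(a,i), parent(i,j)
round 2: derive flow(d,a) via R3 from flow(d,g), parent(g,a)
round 2: derive flow(d,i) via R3 from flow(d,g), parent(g,i)
round 2: derive flow(f,j) via R3 from flow(f,i), parent(i,j)
round 2: derive flow(g,a) via R3 from flow(g,g), parent(g,a)
round 2: derive flow(g,j) via R3 from flow(g,i), parent(i,j)
round 2: derive flow(j,a) via R3 from flow(j,g), parent(g,a)
round 2: derive flow(j,i) via R3 from flow(j,g), parent(g,i)
round 2: derive flow(j,j) via R3 from flow(j,f), parent(f,j)
round 3: derive flow(d,j) via R3 from flow(d,i), parent(i,j)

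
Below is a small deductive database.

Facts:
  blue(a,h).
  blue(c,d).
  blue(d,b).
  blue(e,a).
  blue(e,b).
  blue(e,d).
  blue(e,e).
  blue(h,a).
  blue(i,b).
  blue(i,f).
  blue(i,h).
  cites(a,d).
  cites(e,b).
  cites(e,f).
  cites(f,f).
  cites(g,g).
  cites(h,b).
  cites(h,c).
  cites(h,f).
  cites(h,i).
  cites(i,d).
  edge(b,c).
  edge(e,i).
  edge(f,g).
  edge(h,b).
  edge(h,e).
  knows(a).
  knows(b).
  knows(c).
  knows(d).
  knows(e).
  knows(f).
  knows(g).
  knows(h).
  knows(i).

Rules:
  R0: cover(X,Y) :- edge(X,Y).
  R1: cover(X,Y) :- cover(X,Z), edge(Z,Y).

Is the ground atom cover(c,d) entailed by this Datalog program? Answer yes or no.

round 1: derive cover(b,c) via R0 from edge(b,c)
round 1: derive cover(e,i) via R0 from edge(e,i)
round 1: derive cover(f,g) via R0 from edge(f,g)
round 1: derive cover(h,b) via R0 from edge(h,b)
round 1: derive cover(h,e) via R0 from edge(h,e)
round 2: derive cover(h,c) via R1 from cover(h,b), edge(b,c)
round 2: derive cover(h,i) via R1 from cover(h,e), edge(e,i)

no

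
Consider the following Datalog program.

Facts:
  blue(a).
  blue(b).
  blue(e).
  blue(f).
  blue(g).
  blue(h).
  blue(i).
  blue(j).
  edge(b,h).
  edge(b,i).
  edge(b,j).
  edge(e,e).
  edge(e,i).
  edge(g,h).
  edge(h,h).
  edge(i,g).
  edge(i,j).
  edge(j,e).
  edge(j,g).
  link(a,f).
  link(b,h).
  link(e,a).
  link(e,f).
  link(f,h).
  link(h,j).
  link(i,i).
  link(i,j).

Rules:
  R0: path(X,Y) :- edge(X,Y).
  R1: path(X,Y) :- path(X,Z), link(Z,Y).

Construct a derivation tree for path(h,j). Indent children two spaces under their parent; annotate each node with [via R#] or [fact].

round 1: derive path(b,h) via R0 from edge(b,h)
round 1: derive path(b,i) via R0 from edge(b,i)
round 1: derive path(b,j) via R0 from edge(b,j)
round 1: derive path(e,e) via R0 from edge(e,e)
round 1: derive path(e,i) via R0 from edge(e,i)
round 1: derive path(g,h) via R0 from edge(g,h)
round 1: derive path(h,h) via R0 from edge(h,h)
round 1: derive path(i,g) via R0 from edge(i,g)
round 1: derive path(i,j) via R0 from edge(i,j)
round 1: derive path(j,e) via R0 from edge(j,e)
round 1: derive path(j,g) via R0 from edge(j,g)
round 2: derive path(e,a) via R1 from path(e,e), link(e,a)
round 2: derive path(e,f) via R1 from path(e,e), link(e,f)
round 2: derive path(e,j) via R1 from path(e,i), link(i,j)
round 2: derive path(g,j) via R1 from path(g,h), link(h,j)
round 2: derive path(h,j) via R1 from path(h,h), link(h,j)
round 2: derive path(j,a) via R1 from path(j,e), link(e,a)
round 2: derive path(j,f) via R1 from path(j,e), link(e,f)
round 3: derive path(e,h) via R1 from path(e,f), link(f,h)
round 3: derive path(j,h) via R1 from path(j,f), link(f,h)
round 4: derive path(j,j) via R1 from path(j,h), link(h,j)

path(h,j)  [via R1]
  path(h,h)  [via R0]
    edge(h,h)  [fact]
  link(h,j)  [fact]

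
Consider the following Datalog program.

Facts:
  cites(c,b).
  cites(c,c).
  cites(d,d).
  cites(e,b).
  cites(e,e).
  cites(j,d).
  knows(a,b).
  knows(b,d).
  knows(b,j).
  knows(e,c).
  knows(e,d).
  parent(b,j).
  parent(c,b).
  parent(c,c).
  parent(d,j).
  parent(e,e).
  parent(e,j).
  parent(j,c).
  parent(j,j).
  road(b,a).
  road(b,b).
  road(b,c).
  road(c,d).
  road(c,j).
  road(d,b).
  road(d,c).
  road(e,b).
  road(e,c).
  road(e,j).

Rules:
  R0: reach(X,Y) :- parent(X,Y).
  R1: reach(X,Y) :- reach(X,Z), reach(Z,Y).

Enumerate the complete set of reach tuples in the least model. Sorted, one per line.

round 1: derive reach(b,j) via R0 from parent(b,j)
round 1: derive reach(c,b) via R0 from parent(c,b)
round 1: derive reach(c,c) via R0 from parent(c,c)
round 1: derive reach(d,j) via R0 from parent(d,j)
round 1: derive reach(e,e) via R0 from parent(e,e)
round 1: derive reach(e,j) via R0 from parent(e,j)
round 1: derive reach(j,c) via R0 from parent(j,c)
round 1: derive reach(j,j) via R0 from parent(j,j)
round 2: derive reach(b,c) via R1 from reach(b,j), reach(j,c)
round 2: derive reach(c,j) via R1 from reach(c,b), reach(b,j)
round 2: derive reach(d,c) via R1 from reach(d,j), reach(j,c)
round 2: derive reach(e,c) via R1 from reach(e,j), reach(j,c)
round 2: derive reach(j,b) via R1 from reach(j,c), reach(c,b)
round 3: derive reach(b,b) via R1 from reach(b,c), reach(c,b)
round 3: derive reach(d,b) via R1 from reach(d,c), reach(c,b)
round 3: derive reach(e,b) via R1 from reach(e,c), reach(c,b)

reach(b,b)
reach(b,c)
reach(b,j)
reach(c,b)
reach(c,c)
reach(c,j)
reach(d,b)
reach(d,c)
reach(d,j)
reach(e,b)
reach(e,c)
reach(e,e)
reach(e,j)
reach(j,b)
reach(j,c)
reach(j,j)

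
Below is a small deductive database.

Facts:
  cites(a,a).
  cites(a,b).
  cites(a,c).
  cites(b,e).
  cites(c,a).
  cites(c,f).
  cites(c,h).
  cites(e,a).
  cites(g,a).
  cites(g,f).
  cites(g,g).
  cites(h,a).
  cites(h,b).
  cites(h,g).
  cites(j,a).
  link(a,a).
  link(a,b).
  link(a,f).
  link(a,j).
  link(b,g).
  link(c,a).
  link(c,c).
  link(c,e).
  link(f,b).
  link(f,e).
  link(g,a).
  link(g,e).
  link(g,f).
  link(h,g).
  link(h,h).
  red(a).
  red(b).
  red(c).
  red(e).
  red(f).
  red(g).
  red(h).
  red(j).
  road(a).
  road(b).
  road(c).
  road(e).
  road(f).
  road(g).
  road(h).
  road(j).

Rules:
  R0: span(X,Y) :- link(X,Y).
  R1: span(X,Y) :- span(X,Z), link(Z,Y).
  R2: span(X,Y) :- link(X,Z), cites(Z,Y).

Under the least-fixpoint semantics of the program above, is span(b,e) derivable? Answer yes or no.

yes

round 1: derive span(a,a) via R0 from link(a,a)
round 1: derive span(a,b) via R0 from link(a,b)
round 1: derive span(a,f) via R0 from link(a,f)
round 1: derive span(a,j) via R0 from link(a,j)
round 1: derive span(b,g) via R0 from link(b,g)
round 1: derive span(c,a) via R0 from link(c,a)
round 1: derive span(c,c) via R0 from link(c,c)
round 1: derive span(c,e) via R0 from link(c,e)
round 1: derive span(f,b) via R0 from link(f,b)
round 1: derive span(f,e) via R0 from link(f,e)
round 1: derive span(g,a) via R0 from link(g,a)
round 1: derive span(g,e) via R0 from link(g,e)
round 1: derive span(g,f) via R0 from link(g,f)
round 1: derive span(h,g) via R0 from link(h,g)
round 1: derive span(h,h) via R0 from link(h,h)
round 1: derive span(a,c) via R2 from link(a,a), cites(a,c)
round 1: derive span(a,e) via R2 from link(a,b), cites(b,e)
round 1: derive span(b,a) via R2 from link(b,g), cites(g,a)
round 1: derive span(b,f) via R2 from link(b,g), cites(g,f)
round 1: derive span(c,b) via R2 from link(c,a), cites(a,b)
round 1: derive span(c,f) via R2 from link(c,c), cites(c,f)
round 1: derive span(c,h) via R2 from link(c,c), cites(c,h)
round 1: derive span(f,a) via R2 from link(f,e), cites(e,a)
round 1: derive span(g,b) via R2 from link(g,a), cites(a,b)
round 1: derive span(g,c) via R2 from link(g,a), cites(a,c)
round 1: derive span(h,a) via R2 from link(h,g), cites(g,a)
round 1: derive span(h,b) via R2 from link(h,h), cites(h,b)
round 1: derive span(h,f) via R2 from link(h,g), cites(g,f)
round 2: derive span(a,g) via R1 from span(a,b), link(b,g)
round 2: derive span(b,b) via R1 from span(b,a), link(a,b)
round 2: derive span(b,e) via R1 from span(b,f), link(f,e)
round 2: derive span(b,j) via R1 from span(b,a), link(a,j)
round 2: derive span(c,g) via R1 from span(c,b), link(b,g)
round 2: derive span(c,j) via R1 from span(c,a), link(a,j)
round 2: derive span(f,f) via R1 from span(f,a), link(a,f)
round 2: derive span(f,g) via R1 from span(f,b), link(b,g)
round 2: derive span(f,j) via R1 from span(f,a), link(a,j)
round 2: derive span(g,g) via R1 from span(g,b), link(b,g)
round 2: derive span(g,j) via R1 from span(g,a), link(a,j)
round 2: derive span(h,e) via R1 from span(h,f), link(f,e)
round 2: derive span(h,j) via R1 from span(h,a), link(a,j)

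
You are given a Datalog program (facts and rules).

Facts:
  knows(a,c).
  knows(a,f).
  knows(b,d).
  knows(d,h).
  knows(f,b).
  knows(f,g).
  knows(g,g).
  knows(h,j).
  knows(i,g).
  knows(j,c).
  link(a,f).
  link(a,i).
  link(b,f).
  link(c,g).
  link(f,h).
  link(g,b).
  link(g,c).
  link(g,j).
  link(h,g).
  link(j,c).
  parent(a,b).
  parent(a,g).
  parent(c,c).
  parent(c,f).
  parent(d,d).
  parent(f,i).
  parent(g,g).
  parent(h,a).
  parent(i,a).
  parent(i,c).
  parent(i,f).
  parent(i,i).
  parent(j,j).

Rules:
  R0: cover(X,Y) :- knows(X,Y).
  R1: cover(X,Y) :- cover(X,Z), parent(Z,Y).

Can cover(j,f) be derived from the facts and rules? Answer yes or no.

yes

round 1: derive cover(a,c) via R0 from knows(a,c)
round 1: derive cover(a,f) via R0 from knows(a,f)
round 1: derive cover(b,d) via R0 from knows(b,d)
round 1: derive cover(d,h) via R0 from knows(d,h)
round 1: derive cover(f,b) via R0 from knows(f,b)
round 1: derive cover(f,g) via R0 from knows(f,g)
round 1: derive cover(g,g) via R0 from knows(g,g)
round 1: derive cover(h,j) via R0 from knows(h,j)
round 1: derive cover(i,g) via R0 from knows(i,g)
round 1: derive cover(j,c) via R0 from knows(j,c)
round 2: derive cover(a,i) via R1 from cover(a,f), parent(f,i)
round 2: derive cover(d,a) via R1 from cover(d,h), parent(h,a)
round 2: derive cover(j,f) via R1 from cover(j,c), parent(c,f)
round 3: derive cover(a,a) via R1 from cover(a,i), parent(i,a)
round 3: derive cover(d,b) via R1 from cover(d,a), parent(a,b)
round 3: derive cover(d,g) via R1 from cover(d,a), parent(a,g)
round 3: derive cover(j,i) via R1 from cover(j,f), parent(f,i)
round 4: derive cover(a,b) via R1 from cover(a,a), parent(a,b)
round 4: derive cover(a,g) via R1 from cover(a,a), parent(a,g)
round 4: derive cover(j,a) via R1 from cover(j,i), parent(i,a)
round 5: derive cover(j,b) via R1 from cover(j,a), parent(a,b)
round 5: derive cover(j,g) via R1 from cover(j,a), parent(a,g)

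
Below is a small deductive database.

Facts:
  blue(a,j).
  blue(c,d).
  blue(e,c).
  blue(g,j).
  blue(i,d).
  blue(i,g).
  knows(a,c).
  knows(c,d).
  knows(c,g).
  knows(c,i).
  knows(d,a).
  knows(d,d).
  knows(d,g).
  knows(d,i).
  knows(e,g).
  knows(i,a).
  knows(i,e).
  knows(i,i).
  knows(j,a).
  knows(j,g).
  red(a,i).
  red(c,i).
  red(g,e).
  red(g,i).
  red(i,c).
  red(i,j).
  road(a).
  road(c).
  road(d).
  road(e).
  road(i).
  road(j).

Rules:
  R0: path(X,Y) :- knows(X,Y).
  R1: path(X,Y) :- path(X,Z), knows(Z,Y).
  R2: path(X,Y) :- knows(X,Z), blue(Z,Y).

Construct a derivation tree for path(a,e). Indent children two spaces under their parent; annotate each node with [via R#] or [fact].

round 1: derive path(a,c) via R0 from knows(a,c)
round 1: derive path(c,d) via R0 from knows(c,d)
round 1: derive path(c,g) via R0 from knows(c,g)
round 1: derive path(c,i) via R0 from knows(c,i)
round 1: derive path(d,a) via R0 from knows(d,a)
round 1: derive path(d,d) via R0 from knows(d,d)
round 1: derive path(d,g) via R0 from knows(d,g)
round 1: derive path(d,i) via R0 from knows(d,i)
round 1: derive path(e,g) via R0 from knows(e,g)
round 1: derive path(i,a) via R0 from knows(i,a)
round 1: derive path(i,e) via R0 from knows(i,e)
round 1: derive path(i,i) via R0 from knows(i,i)
round 1: derive path(j,a) via R0 from knows(j,a)
round 1: derive path(j,g) via R0 from knows(j,g)
round 1: derive path(a,d) via R2 from knows(a,c), blue(c,d)
round 1: derive path(c,j) via R2 from knows(c,g), blue(g,j)
round 1: derive path(d,j) via R2 from knows(d,a), blue(a,j)
round 1: derive path(e,j) via R2 from knows(e,g), blue(g,j)
round 1: derive path(i,c) via R2 from knows(i,e), blue(e,c)
round 1: derive path(i,d) via R2 from knows(i,i), blue(i,d)
round 1: derive path(i,g) via R2 from knows(i,i), blue(i,g)
round 1: derive path(i,j) via R2 from knows(i,a), blue(a,j)
round 1: derive path(j,j) via R2 from knows(j,a), blue(a,j)
round 2: derive path(a,a) via R1 from path(a,d), knows(d,a)
round 2: derive path(a,g) via R1 from path(a,c), knows(c,g)
round 2: derive path(a,i) via R1 from path(a,c), knows(c,i)
round 2: derive path(c,a) via R1 from path(c,d), knows(d,a)
round 2: derive path(c,e) via R1 from path(c,i), knows(i,e)
round 2: derive path(d,c) via R1 from path(d,a), knows(a,c)
round 2: derive path(d,e) via R1 from path(d,i), knows(i,e)
round 2: derive path(e,a) via R1 from path(e,j), knows(j,a)
round 2: derive path(j,c) via R1 from path(j,a), knows(a,c)
round 3: derive path(a,e) via R1 from path(a,i), knows(i,e)
round 3: derive path(c,c) via R1 from path(c,a), knows(a,c)
round 3: derive path(e,c) via R1 from path(e,a), knows(a,c)
round 3: derive path(j,d) via R1 from path(j,c), knows(c,d)
round 3: derive path(j,i) via R1 from path(j,c), knows(c,i)
round 4: derive path(e,d) via R1 from path(e,c), knows(c,d)
round 4: derive path(e,i) via R1 from path(e,c), knows(c,i)
round 4: derive path(j,e) via R1 from path(j,i), knows(i,e)
round 5: derive path(e,e) via R1 from path(e,i), knows(i,e)

path(a,e)  [via R1]
  path(a,i)  [via R1]
    path(a,c)  [via R0]
      knows(a,c)  [fact]
    knows(c,i)  [fact]
  knows(i,e)  [fact]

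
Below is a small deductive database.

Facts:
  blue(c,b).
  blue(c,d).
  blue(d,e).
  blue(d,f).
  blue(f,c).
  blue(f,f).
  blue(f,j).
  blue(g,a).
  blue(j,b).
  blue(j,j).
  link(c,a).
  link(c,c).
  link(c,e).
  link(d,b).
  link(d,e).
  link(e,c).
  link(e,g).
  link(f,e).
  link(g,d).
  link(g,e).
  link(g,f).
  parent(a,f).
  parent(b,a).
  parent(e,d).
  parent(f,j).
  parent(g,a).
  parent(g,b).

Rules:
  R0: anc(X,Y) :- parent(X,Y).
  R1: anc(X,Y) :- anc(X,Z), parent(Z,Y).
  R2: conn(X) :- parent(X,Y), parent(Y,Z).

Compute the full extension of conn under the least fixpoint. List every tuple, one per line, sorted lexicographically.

round 1: derive conn(a) via R2 from parent(a,f), parent(f,j)
round 1: derive conn(b) via R2 from parent(b,a), parent(a,f)
round 1: derive conn(g) via R2 from parent(g,a), parent(a,f)

conn(a)
conn(b)
conn(g)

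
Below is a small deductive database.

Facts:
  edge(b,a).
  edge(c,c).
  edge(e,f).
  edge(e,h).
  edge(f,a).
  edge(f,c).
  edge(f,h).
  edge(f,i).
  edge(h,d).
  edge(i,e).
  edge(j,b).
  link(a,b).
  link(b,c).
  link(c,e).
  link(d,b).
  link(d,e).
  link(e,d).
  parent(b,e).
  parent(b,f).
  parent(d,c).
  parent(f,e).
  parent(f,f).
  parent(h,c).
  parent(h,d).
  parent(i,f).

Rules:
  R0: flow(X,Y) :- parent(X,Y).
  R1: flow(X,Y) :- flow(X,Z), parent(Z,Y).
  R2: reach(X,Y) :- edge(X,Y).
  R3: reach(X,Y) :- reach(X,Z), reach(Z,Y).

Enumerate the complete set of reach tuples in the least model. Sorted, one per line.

round 1: derive reach(b,a) via R2 from edge(b,a)
round 1: derive reach(c,c) via R2 from edge(c,c)
round 1: derive reach(e,f) via R2 from edge(e,f)
round 1: derive reach(e,h) via R2 from edge(e,h)
round 1: derive reach(f,a) via R2 from edge(f,a)
round 1: derive reach(f,c) via R2 from edge(f,c)
round 1: derive reach(f,h) via R2 from edge(f,h)
round 1: derive reach(f,i) via R2 from edge(f,i)
round 1: derive reach(h,d) via R2 from edge(h,d)
round 1: derive reach(i,e) via R2 from edge(i,e)
round 1: derive reach(j,b) via R2 from edge(j,b)
round 2: derive reach(e,a) via R3 from reach(e,f), reach(f,a)
round 2: derive reach(e,c) via R3 from reach(e,f), reach(f,c)
round 2: derive reach(e,d) via R3 from reach(e,h), reach(h,d)
round 2: derive reach(e,i) via R3 from reach(e,f), reach(f,i)
round 2: derive reach(f,d) via R3 from reach(f,h), reach(h,d)
round 2: derive reach(f,e) via R3 from reach(f,i), reach(i,e)
round 2: derive reach(i,f) via R3 from reach(i,e), reach(e,f)
round 2: derive reach(i,h) via R3 from reach(i,e), reach(e,h)
round 2: derive reach(j,a) via R3 from reach(j,b), reach(b,a)
round 3: derive reach(e,e) via R3 from reach(e,f), reach(f,e)
round 3: derive reach(f,f) via R3 from reach(f,e), reach(e,f)
round 3: derive reach(i,a) via R3 from reach(i,e), reach(e,a)
round 3: derive reach(i,c) via R3 from reach(i,e), reach(e,c)
round 3: derive reach(i,d) via R3 from reach(i,e), reach(e,d)
round 3: derive reach(i,i) via R3 from reach(i,e), reach(e,i)

reach(b,a)
reach(c,c)
reach(e,a)
reach(e,c)
reach(e,d)
reach(e,e)
reach(e,f)
reach(e,h)
reach(e,i)
reach(f,a)
reach(f,c)
reach(f,d)
reach(f,e)
reach(f,f)
reach(f,h)
reach(f,i)
reach(h,d)
reach(i,a)
reach(i,c)
reach(i,d)
reach(i,e)
reach(i,f)
reach(i,h)
reach(i,i)
reach(j,a)
reach(j,b)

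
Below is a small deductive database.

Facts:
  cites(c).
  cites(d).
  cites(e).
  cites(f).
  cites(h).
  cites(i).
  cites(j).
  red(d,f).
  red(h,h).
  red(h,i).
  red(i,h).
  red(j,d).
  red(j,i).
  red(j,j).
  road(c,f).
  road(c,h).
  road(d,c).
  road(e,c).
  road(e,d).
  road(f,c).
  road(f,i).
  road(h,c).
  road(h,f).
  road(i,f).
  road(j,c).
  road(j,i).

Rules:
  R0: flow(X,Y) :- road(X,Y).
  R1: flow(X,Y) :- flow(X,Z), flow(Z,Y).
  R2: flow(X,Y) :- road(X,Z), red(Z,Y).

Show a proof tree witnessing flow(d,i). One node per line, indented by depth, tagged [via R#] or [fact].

flow(d,i)  [via R1]
  flow(d,c)  [via R0]
    road(d,c)  [fact]
  flow(c,i)  [via R2]
    road(c,h)  [fact]
    red(h,i)  [fact]

round 1: derive flow(c,f) via R0 from road(c,f)
round 1: derive flow(c,h) via R0 from road(c,h)
round 1: derive flow(d,c) via R0 from road(d,c)
round 1: derive flow(e,c) via R0 from road(e,c)
round 1: derive flow(e,d) via R0 from road(e,d)
round 1: derive flow(f,c) via R0 from road(f,c)
round 1: derive flow(f,i) via R0 from road(f,i)
round 1: derive flow(h,c) via R0 from road(h,c)
round 1: derive flow(h,f) via R0 from road(h,f)
round 1: derive flow(i,f) via R0 from road(i,f)
round 1: derive flow(j,c) via R0 from road(j,c)
round 1: derive flow(j,i) via R0 from road(j,i)
round 1: derive flow(c,i) via R2 from road(c,h), red(h,i)
round 1: derive flow(e,f) via R2 from road(e,d), red(d,f)
round 1: derive flow(f,h) via R2 from road(f,i), red(i,h)
round 1: derive flow(j,h) via R2 from road(j,i), red(i,h)
round 2: derive flow(c,c) via R1 from flow(c,f), flow(f,c)
round 2: derive flow(d,f) via R1 from flow(d,c), flow(c,f)
round 2: derive flow(d,h) via R1 from flow(d,c), flow(c,h)
round 2: derive flow(d,i) via R1 from flow(d,c), flow(c,i)
round 2: derive flow(e,h) via R1 from flow(e,c), flow(c,h)
round 2: derive flow(e,i) via R1 from flow(e,c), flow(c,i)
round 2: derive flow(f,f) via R1 from flow(f,c), flow(c,f)
round 2: derive flow(h,h) via R1 from flow(h,c), flow(c,h)
round 2: derive flow(h,i) via R1 from flow(h,c), flow(c,i)
round 2: derive flow(i,c) via R1 from flow(i,f), flow(f,c)
round 2: derive flow(i,h) via R1 from flow(i,f), flow(f,h)
round 2: derive flow(i,i) via R1 from flow(i,f), flow(f,i)
round 2: derive flow(j,f) via R1 from flow(j,c), flow(c,f)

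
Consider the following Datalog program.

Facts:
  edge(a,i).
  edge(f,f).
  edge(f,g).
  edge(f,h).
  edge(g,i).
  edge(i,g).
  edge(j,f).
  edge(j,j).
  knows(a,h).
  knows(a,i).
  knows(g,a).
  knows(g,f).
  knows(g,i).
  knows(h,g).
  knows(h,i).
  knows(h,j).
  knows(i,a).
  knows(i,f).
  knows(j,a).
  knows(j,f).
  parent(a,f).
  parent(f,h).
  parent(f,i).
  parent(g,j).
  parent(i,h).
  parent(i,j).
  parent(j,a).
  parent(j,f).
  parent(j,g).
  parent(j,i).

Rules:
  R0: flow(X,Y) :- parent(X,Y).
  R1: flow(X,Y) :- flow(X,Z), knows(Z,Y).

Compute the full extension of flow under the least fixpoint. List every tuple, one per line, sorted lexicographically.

flow(a,f)
flow(f,a)
flow(f,f)
flow(f,g)
flow(f,h)
flow(f,i)
flow(f,j)
flow(g,a)
flow(g,f)
flow(g,g)
flow(g,h)
flow(g,i)
flow(g,j)
flow(i,a)
flow(i,f)
flow(i,g)
flow(i,h)
flow(i,i)
flow(i,j)
flow(j,a)
flow(j,f)
flow(j,g)
flow(j,h)
flow(j,i)
flow(j,j)

round 1: derive flow(a,f) via R0 from parent(a,f)
round 1: derive flow(f,h) via R0 from parent(f,h)
round 1: derive flow(f,i) via R0 from parent(f,i)
round 1: derive flow(g,j) via R0 from parent(g,j)
round 1: derive flow(i,h) via R0 from parent(i,h)
round 1: derive flow(i,j) via R0 from parent(i,j)
round 1: derive flow(j,a) via R0 from parent(j,a)
round 1: derive flow(j,f) via R0 from parent(j,f)
round 1: derive flow(j,g) via R0 from parent(j,g)
round 1: derive flow(j,i) via R0 from parent(j,i)
round 2: derive flow(f,a) via R1 from flow(f,i), knows(i,a)
round 2: derive flow(f,f) via R1 from flow(f,i), knows(i,f)
round 2: derive flow(f,g) via R1 from flow(f,h), knows(h,g)
round 2: derive flow(f,j) via R1 from flow(f,h), knows(h,j)
round 2: derive flow(g,a) via R1 from flow(g,j), knows(j,a)
round 2: derive flow(g,f) via R1 from flow(g,j), knows(j,f)
round 2: derive flow(i,a) via R1 from flow(i,j), knows(j,a)
round 2: derive flow(i,f) via R1 from flow(i,j), knows(j,f)
round 2: derive flow(i,g) via R1 from flow(i,h), knows(h,g)
round 2: derive flow(i,i) via R1 from flow(i,h), knows(h,i)
round 2: derive flow(j,h) via R1 from flow(j,a), knows(a,h)
round 3: derive flow(g,h) via R1 from flow(g,a), knows(a,h)
round 3: derive flow(g,i) via R1 from flow(g,a), knows(a,i)
round 3: derive flow(j,j) via R1 from flow(j,h), knows(h,j)
round 4: derive flow(g,g) via R1 from flow(g,h), knows(h,g)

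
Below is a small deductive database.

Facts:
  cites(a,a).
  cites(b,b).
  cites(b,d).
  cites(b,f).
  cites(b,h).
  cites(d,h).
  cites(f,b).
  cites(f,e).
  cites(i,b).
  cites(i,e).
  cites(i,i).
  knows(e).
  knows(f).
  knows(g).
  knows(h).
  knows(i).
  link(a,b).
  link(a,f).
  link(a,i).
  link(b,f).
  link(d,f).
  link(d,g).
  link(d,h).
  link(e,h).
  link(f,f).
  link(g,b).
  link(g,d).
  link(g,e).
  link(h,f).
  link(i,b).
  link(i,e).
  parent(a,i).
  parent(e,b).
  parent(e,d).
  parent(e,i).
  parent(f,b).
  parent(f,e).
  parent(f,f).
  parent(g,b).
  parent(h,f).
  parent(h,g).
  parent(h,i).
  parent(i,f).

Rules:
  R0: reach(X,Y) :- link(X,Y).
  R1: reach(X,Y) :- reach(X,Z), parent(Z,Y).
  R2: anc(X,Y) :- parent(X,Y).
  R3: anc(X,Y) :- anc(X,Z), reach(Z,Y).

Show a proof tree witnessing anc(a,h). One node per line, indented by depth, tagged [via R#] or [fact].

anc(a,h)  [via R3]
  anc(a,e)  [via R3]
    anc(a,i)  [via R2]
      parent(a,i)  [fact]
    reach(i,e)  [via R0]
      link(i,e)  [fact]
  reach(e,h)  [via R0]
    link(e,h)  [fact]

round 1: derive reach(a,b) via R0 from link(a,b)
round 1: derive reach(a,f) via R0 from link(a,f)
round 1: derive reach(a,i) via R0 from link(a,i)
round 1: derive reach(b,f) via R0 from link(b,f)
round 1: derive reach(d,f) via R0 from link(d,f)
round 1: derive reach(d,g) via R0 from link(d,g)
round 1: derive reach(d,h) via R0 from link(d,h)
round 1: derive reach(e,h) via R0 from link(e,h)
round 1: derive reach(f,f) via R0 from link(f,f)
round 1: derive reach(g,b) via R0 from link(g,b)
round 1: derive reach(g,d) via R0 from link(g,d)
round 1: derive reach(g,e) via R0 from link(g,e)
round 1: derive reach(h,f) via R0 from link(h,f)
round 1: derive reach(i,b) via R0 from link(i,b)
round 1: derive reach(i,e) via R0 from link(i,e)
round 1: derive anc(a,i) via R2 from parent(a,i)
round 1: derive anc(e,b) via R2 from parent(e,b)
round 1: derive anc(e,d) via R2 from parent(e,d)
round 1: derive anc(e,i) via R2 from parent(e,i)
round 1: derive anc(f,b) via R2 from parent(f,b)
round 1: derive anc(f,e) via R2 from parent(f,e)
round 1: derive anc(f,f) via R2 from parent(f,f)
round 1: derive anc(g,b) via R2 from parent(g,b)
round 1: derive anc(h,f) via R2 from parent(h,f)
round 1: derive anc(h,g) via R2 from parent(h,g)
round 1: derive anc(h,i) via R2 from parent(h,i)
round 1: derive anc(i,f) via R2 from parent(i,f)
round 2: derive reach(a,e) via R1 from reach(a,f), parent(f,e)
round 2: derive reach(b,b) via R1 from reach(b,f), parent(f,b)
round 2: derive reach(b,e) via R1 from reach(b,f), parent(f,e)
round 2: derive reach(d,b) via R1 from reach(d,f), parent(f,b)
round 2: derive reach(d,e) via R1 from reach(d,f), parent(f,e)
round 2: derive reach(d,i) via R1 from reach(d,h), parent(h,i)
round 2: derive reach(e,f) via R1 from reach(e,h), parent(h,f)
round 2: derive reach(e,g) via R1 from reach(e,h), parent(h,g)
round 2: derive reach(e,i) via R1 from reach(e,h), parent(h,i)
round 2: derive reach(f,b) via R1 from reach(f,f), parent(f,b)
round 2: derive reach(f,e) via R1 from reach(f,f), parent(f,e)
round 2: derive reach(g,i) via R1 from reach(g,e), parent(e,i)
round 2: derive reach(h,b) via R1 from reach(h,f), parent(f,b)
round 2: derive reach(h,e) via R1 from reach(h,f), parent(f,e)
round 2: derive reach(i,d) via R1 from reach(i,e), parent(e,d)
round 2: derive reach(i,i) via R1 from reach(i,e), parent(e,i)
round 2: derive anc(a,b) via R3 from anc(a,i), reach(i,b)
round 2: derive anc(a,e) via R3 from anc(a,i), reach(i,e)
round 2: derive anc(e,e) via R3 from anc(e,i), reach(i,e)
round 2: derive anc(e,f) via R3 from anc(e,b), reach(b,f)
round 2: derive anc(e,g) via R3 from anc(e,d), reach(d,g)
round 2: derive anc(e,h) via R3 from anc(e,d), reach(d,h)
round 2: derive anc(f,h) via R3 from anc(f,e), reach(e,h)
round 2: derive anc(g,f) via R3 from anc(g,b), reach(b,f)
round 2: derive anc(h,b) via R3 from anc(h,g), reach(g,b)
round 2: derive anc(h,d) via R3 from anc(h,g), reach(g,d)
round 2: derive anc(h,e) via R3 from anc(h,g), reach(g,e)
round 3: derive reach(a,d) via R1 from reach(a,e), parent(e,d)
round 3: derive reach(b,d) via R1 from reach(b,e), parent(e,d)
round 3: derive reach(b,i) via R1 from reach(b,e), parent(e,i)
round 3: derive reach(d,d) via R1 from reach(d,e), parent(e,d)
round 3: derive reach(e,b) via R1 from reach(e,f), parent(f,b)
round 3: derive reach(e,e) via R1 from reach(e,f), parent(f,e)
round 3: derive reach(f,d) via R1 from reach(f,e), parent(e,d)
round 3: derive reach(f,i) via R1 from reach(f,e), parent(e,i)
round 3: derive reach(g,f) via R1 from reach(g,i), parent(i,f)
round 3: derive reach(h,d) via R1 from reach(h,e), parent(e,d)
round 3: derive reach(h,i) via R1 from reach(h,e), parent(e,i)
round 3: derive reach(i,f) via R1 from reach(i,i), parent(i,f)
round 3: derive anc(a,d) via R3 from anc(a,i), reach(i,d)
round 3: derive anc(a,f) via R3 from anc(a,b), reach(b,f)
round 3: derive anc(a,g) via R3 from anc(a,e), reach(e,g)
round 3: derive anc(a,h) via R3 from anc(a,e), reach(e,h)
round 3: derive anc(f,g) via R3 from anc(f,e), reach(e,g)
round 3: derive anc(f,i) via R3 from anc(f,e), reach(e,i)
round 3: derive anc(g,e) via R3 from anc(g,b), reach(b,e)
round 3: derive anc(h,h) via R3 from anc(h,d), reach(d,h)
round 3: derive anc(i,b) via R3 from anc(i,f), reach(f,b)
round 3: derive anc(i,e) via R3 from anc(i,f), reach(f,e)
round 4: derive reach(e,d) via R1 from reach(e,e), parent(e,d)
round 4: derive anc(f,d) via R3 from anc(f,b), reach(b,d)
round 4: derive anc(g,d) via R3 from anc(g,b), reach(b,d)
round 4: derive anc(g,g) via R3 from anc(g,e), reach(e,g)
round 4: derive anc(g,h) via R3 from anc(g,e), reach(e,h)
round 4: derive anc(g,i) via R3 from anc(g,b), reach(b,i)
round 4: derive anc(i,d) via R3 from anc(i,b), reach(b,d)
round 4: derive anc(i,g) via R3 from anc(i,e), reach(e,g)
round 4: derive anc(i,h) via R3 from anc(i,e), reach(e,h)
round 4: derive anc(i,i) via R3 from anc(i,b), reach(b,i)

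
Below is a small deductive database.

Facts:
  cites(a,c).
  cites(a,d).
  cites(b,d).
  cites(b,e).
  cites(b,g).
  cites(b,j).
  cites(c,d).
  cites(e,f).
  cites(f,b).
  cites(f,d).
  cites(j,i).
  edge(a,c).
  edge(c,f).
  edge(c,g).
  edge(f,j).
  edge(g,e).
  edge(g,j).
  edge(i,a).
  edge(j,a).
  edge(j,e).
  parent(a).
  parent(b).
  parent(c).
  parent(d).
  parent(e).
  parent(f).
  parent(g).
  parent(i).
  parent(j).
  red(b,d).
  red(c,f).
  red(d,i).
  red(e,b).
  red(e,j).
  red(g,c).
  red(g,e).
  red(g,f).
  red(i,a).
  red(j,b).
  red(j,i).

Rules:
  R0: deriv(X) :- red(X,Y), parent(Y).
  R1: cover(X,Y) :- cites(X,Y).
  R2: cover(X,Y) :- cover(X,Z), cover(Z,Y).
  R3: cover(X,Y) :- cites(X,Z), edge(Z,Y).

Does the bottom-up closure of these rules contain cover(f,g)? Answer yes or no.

round 1: derive cover(a,c) via R1 from cites(a,c)
round 1: derive cover(a,d) via R1 from cites(a,d)
round 1: derive cover(b,d) via R1 from cites(b,d)
round 1: derive cover(b,e) via R1 from cites(b,e)
round 1: derive cover(b,g) via R1 from cites(b,g)
round 1: derive cover(b,j) via R1 from cites(b,j)
round 1: derive cover(c,d) via R1 from cites(c,d)
round 1: derive cover(e,f) via R1 from cites(e,f)
round 1: derive cover(f,b) via R1 from cites(f,b)
round 1: derive cover(f,d) via R1 from cites(f,d)
round 1: derive cover(j,i) via R1 from cites(j,i)
round 1: derive cover(a,f) via R3 from cites(a,c), edge(c,f)
round 1: derive cover(a,g) via R3 from cites(a,c), edge(c,g)
round 1: derive cover(b,a) via R3 from cites(b,j), edge(j,a)
round 1: derive cover(e,j) via R3 from cites(e,f), edge(f,j)
round 1: derive cover(j,a) via R3 from cites(j,i), edge(i,a)
round 2: derive cover(a,b) via R2 from cover(a,f), cover(f,b)
round 2: derive cover(b,c) via R2 from cover(b,a), cover(a,c)
round 2: derive cover(b,f) via R2 from cover(b,a), cover(a,f)
round 2: derive cover(b,i) via R2 from cover(b,j), cover(j,i)
round 2: derive cover(e,a) via R2 from cover(e,j), cover(j,a)
round 2: derive cover(e,b) via R2 from cover(e,f), cover(f,b)
round 2: derive cover(e,d) via R2 from cover(e,f), cover(f,d)
round 2: derive cover(e,i) via R2 from cover(e,j), cover(j,i)
round 2: derive cover(f,a) via R2 from cover(f,b), cover(b,a)
round 2: derive cover(f,e) via R2 from cover(f,b), cover(b,e)
round 2: derive cover(f,g) via R2 from cover(f,b), cover(b,g)
round 2: derive cover(f,j) via R2 from cover(f,b), cover(b,j)
round 2: derive cover(j,c) via R2 from cover(j,a), cover(a,c)
round 2: derive cover(j,d) via R2 from cover(j,a), cover(a,d)
round 2: derive cover(j,f) via R2 from cover(j,a), cover(a,f)
round 2: derive cover(j,g) via R2 from cover(j,a), cover(a,g)
round 3: derive cover(a,a) via R2 from cover(a,b), cover(b,a)
round 3: derive cover(a,e) via R2 from cover(a,b), cover(b,e)
round 3: derive cover(a,i) via R2 from cover(a,b), cover(b,i)
round 3: derive cover(a,j) via R2 from cover(a,b), cover(b,j)
round 3: derive cover(b,b) via R2 from cover(b,a), cover(a,b)
round 3: derive cover(e,c) via R2 from cover(e,a), cover(a,c)
round 3: derive cover(e,e) via R2 from cover(e,b), cover(b,e)
round 3: derive cover(e,g) via R2 from cover(e,a), cover(a,g)
round 3: derive cover(f,c) via R2 from cover(f,a), cover(a,c)
round 3: derive cover(f,f) via R2 from cover(f,a), cover(a,f)
round 3: derive cover(f,i) via R2 from cover(f,b), cover(b,i)
round 3: derive cover(j,b) via R2 from cover(j,a), cover(a,b)
round 3: derive cover(j,e) via R2 from cover(j,f), cover(f,e)
round 3: derive cover(j,j) via R2 from cover(j,f), cover(f,j)

yes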